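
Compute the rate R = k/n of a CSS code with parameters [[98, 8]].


Code rate R = k/n
= 8/98
= 0.0816

0.0816


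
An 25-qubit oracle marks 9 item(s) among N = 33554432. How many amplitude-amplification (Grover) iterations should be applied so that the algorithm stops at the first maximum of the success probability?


After j Grover iterations the success probability is P(j) = sin^2((2j+1)*theta), where sin(theta) = sqrt(k/N).
N = 2^25 = 33554432, k = 9
sin(theta) = sqrt(k/N) = 0.0005179004745
theta = arcsin(sqrt(k/N)) = 0.0005179004977 rad
P(j) reaches its first maximum when (2j+1)*theta is as close as possible to pi/2, i.e. j = round(pi/(4*theta) - 1/2).
pi/(4*theta) - 1/2 = 1516.0040
(For comparison, the common estimate pi/4 * sqrt(N/k) = 1516.5040; the exact maximiser is used here.)
Optimal iterations = 1516

1516


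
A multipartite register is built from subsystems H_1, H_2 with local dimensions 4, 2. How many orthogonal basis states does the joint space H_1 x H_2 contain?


dim(H_1 x H_2) = 4 * 2
= 8

8


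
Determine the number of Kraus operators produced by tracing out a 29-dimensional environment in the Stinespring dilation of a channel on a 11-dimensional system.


Tracing out the environment in an orthonormal basis {|i>_E} gives Kraus operators K_i = <i|_E U |0>_E.
Number of Kraus operators = dim(H_env) = d_env
= 29

29


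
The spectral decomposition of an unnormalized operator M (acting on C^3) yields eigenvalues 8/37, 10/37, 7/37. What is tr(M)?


tr(M) = sum of eigenvalues
= 8/37 + 10/37 + 7/37
= 25/37
= 0.6757

0.6757


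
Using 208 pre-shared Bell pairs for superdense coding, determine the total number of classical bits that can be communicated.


Superdense coding allows 2 classical bits per shared entangled pair.
208 pair(s) -> 2 * 208 = 416 classical bits

416


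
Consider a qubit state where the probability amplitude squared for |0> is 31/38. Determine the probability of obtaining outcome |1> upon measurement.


|alpha|^2 = 31/38 = 0.8158
|beta|^2 = 1 - 31/38 = 7/38 = 0.1842
P(|1>) = |beta|^2 = 0.1842

0.1842


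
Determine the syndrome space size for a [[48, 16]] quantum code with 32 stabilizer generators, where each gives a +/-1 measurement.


Each stabilizer generator gives a binary (+1 or -1) measurement outcome.
With 32 independent generators:
Total syndromes = 2^32
= 4294967296

4294967296


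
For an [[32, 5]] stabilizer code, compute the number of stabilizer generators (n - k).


For an [[n,k]] stabilizer code:
Number of stabilizer generators = n - k
= 32 - 5
= 27

27


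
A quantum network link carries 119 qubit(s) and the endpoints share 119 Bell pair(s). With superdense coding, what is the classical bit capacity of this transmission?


Superdense coding allows 2 classical bits per shared entangled pair.
119 pair(s) -> 2 * 119 = 238 classical bits

238


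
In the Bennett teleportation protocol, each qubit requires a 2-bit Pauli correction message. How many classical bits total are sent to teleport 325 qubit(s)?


Quantum teleportation requires 2 classical bits per qubit teleported.
325 qubit(s) -> 2 * 325 = 650 classical bits

650


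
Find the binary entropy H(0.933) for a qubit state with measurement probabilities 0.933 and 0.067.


S = -p*log2(p) - (1-p)*log2(1-p)
p = 0.9330, 1-p = 0.0670
= -0.9330 * log2(0.9330) - 0.0670 * log2(0.0670)
= -(-0.0933) - (-0.2613)
= 0.3546

0.3546


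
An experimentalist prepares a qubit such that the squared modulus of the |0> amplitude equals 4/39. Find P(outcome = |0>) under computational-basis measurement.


|alpha|^2 = 4/39 = 0.1026
|beta|^2 = 1 - 4/39 = 35/39 = 0.8974
P(|0>) = |alpha|^2 = 0.1026

0.1026


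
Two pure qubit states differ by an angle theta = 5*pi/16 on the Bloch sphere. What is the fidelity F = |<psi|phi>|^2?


For states separated by angle theta on Bloch sphere:
F = cos^2(theta/2)
theta = 5*pi/16 = 0.9817
theta/2 = 0.4909
cos(theta/2) = 0.8819
F = 0.7778

0.7778


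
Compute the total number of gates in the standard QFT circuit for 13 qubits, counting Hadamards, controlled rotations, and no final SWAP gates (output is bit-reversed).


Hadamard gates: 13
Controlled rotations: n*(n-1)/2 = 13*12/2 = 78
SWAP gates: 0 (omitted)
Total = 13 + 78
= 91

91


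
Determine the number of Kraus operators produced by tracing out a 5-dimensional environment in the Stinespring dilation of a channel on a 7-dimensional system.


Tracing out the environment in an orthonormal basis {|i>_E} gives Kraus operators K_i = <i|_E U |0>_E.
Number of Kraus operators = dim(H_env) = d_env
= 5

5


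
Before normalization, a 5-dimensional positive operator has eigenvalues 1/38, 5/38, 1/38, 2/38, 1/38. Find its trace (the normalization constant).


tr(M) = sum of eigenvalues
= 1/38 + 5/38 + 1/38 + 2/38 + 1/38
= 10/38
= 0.2632

0.2632


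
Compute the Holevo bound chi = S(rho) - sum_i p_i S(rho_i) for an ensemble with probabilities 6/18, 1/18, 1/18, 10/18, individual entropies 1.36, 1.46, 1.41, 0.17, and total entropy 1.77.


chi = S(rho) - sum_i p_i * S(rho_i)
Weighted entropy = 6/18 * 1.36 + 1/18 * 1.46 + 1/18 * 1.41 + 10/18 * 0.17
= 0.7072
chi = 1.77 - 0.7072
= 1.0628

1.0628


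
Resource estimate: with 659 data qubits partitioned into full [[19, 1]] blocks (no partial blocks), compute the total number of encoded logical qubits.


Each code block uses 19 physical qubits for 1 logical qubit(s).
Number of complete blocks = floor(659 / 19) = 34
Logical qubits = 34 * 1
= 34

34


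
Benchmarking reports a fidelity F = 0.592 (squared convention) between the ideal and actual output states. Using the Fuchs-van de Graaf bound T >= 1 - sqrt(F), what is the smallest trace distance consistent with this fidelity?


Fuchs-van de Graaf (squared-fidelity convention): 1 - sqrt(F) <= T <= sqrt(1 - F).
Lower bound: T >= 1 - sqrt(F)
sqrt(F) = sqrt(0.592) = 0.7694
T >= 1 - 0.7694
T >= 0.2306

0.2306


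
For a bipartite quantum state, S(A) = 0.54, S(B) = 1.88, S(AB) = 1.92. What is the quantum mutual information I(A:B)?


I(A:B) = S(A) + S(B) - S(AB)
= 0.54 + 1.88 - 1.92
= 0.5000

0.5000


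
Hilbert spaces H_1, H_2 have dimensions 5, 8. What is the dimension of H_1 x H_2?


dim(H_1 x H_2) = 5 * 8
= 40

40


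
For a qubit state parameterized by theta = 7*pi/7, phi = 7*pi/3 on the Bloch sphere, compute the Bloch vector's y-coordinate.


theta = 3.1416, phi = 7.3304
r_y = sin(theta)*sin(phi) = 0.0000 * 0.8660
r_y = 0.0000

0.0000


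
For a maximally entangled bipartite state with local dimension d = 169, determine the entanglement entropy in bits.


For a maximally entangled state in d x d:
S = log2(d) = log2(169)
= 7.4009

7.4009


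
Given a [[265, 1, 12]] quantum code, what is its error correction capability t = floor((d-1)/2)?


Code parameters: [[265, 1, 12]], distance d = 12.
Number of correctable errors = floor((d-1)/2)
= floor((12 - 1)/2)
= floor(11/2)
= 5

5


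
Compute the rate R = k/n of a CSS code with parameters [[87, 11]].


Code rate R = k/n
= 11/87
= 0.1264

0.1264


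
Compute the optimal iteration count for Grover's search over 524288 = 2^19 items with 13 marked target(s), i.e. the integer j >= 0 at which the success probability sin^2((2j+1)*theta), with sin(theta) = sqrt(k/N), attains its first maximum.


After j Grover iterations the success probability is P(j) = sin^2((2j+1)*theta), where sin(theta) = sqrt(k/N).
N = 2^19 = 524288, k = 13
sin(theta) = sqrt(k/N) = 0.004979511244
theta = arcsin(sqrt(k/N)) = 0.004979531822 rad
P(j) reaches its first maximum when (2j+1)*theta is as close as possible to pi/2, i.e. j = round(pi/(4*theta) - 1/2).
pi/(4*theta) - 1/2 = 157.2253
(For comparison, the common estimate pi/4 * sqrt(N/k) = 157.7260; the exact maximiser is used here.)
Optimal iterations = 157

157


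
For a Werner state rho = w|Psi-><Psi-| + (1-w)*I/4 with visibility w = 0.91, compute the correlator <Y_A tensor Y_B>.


|Psi-> = (|01> - |10>)/sqrt(2)
For the pure Bell state, <Y_A Y_B> = -1 (Bell-state Pauli correlator).
The maximally-mixed part I/4 has tr(I/4 * P tensor P) = 0 for any traceless Pauli P.
So <Y_A Y_B>_rho = w * (-1) + (1 - w) * 0
= 0.91 * (-1)
= -0.9100

-0.9100


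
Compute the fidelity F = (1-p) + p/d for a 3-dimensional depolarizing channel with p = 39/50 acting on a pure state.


F = (1-p) + p/d
= (1 - 0.7800) + 0.7800/3
= 0.2200 + 0.2600
= 0.4800

0.4800


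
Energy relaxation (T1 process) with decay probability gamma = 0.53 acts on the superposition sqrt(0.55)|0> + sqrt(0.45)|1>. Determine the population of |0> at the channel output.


For amplitude damping with parameter gamma on state sqrt(a)|0> + sqrt(b)|1>:
alpha^2 = 0.55, beta^2 = 0.45
P(|0>) = alpha^2 + gamma * beta^2
= 0.55 + 0.53 * 0.45
= 0.55 + 0.2385
= 0.7885

0.7885


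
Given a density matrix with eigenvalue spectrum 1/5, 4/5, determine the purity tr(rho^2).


tr(rho^2) = sum of eigenvalues squared
= (1/5)^2 + (4/5)^2
= (1 + 16) / 25
= 17/25
= 0.6800

0.6800


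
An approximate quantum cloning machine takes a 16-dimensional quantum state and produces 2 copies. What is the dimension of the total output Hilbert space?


Output space = H^(tensor 2) where dim(H) = 16
dim = 16^2
= 256

256


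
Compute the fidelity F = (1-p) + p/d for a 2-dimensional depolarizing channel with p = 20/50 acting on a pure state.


F = (1-p) + p/d
= (1 - 0.4000) + 0.4000/2
= 0.6000 + 0.2000
= 0.8000

0.8000


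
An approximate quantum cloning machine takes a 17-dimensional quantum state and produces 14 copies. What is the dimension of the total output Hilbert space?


Output space = H^(tensor 14) where dim(H) = 17
dim = 17^14
= 289 (after 2 factors)
= 4913 (after 3 factors)
= 83521 (after 4 factors)
= 1419857 (after 5 factors)
= 24137569 (after 6 factors)
= 410338673 (after 7 factors)
= 6975757441 (after 8 factors)
= 118587876497 (after 9 factors)
= 2015993900449 (after 10 factors)
= 34271896307633 (after 11 factors)
= 582622237229761 (after 12 factors)
= 9904578032905937 (after 13 factors)
= 168377826559400929 (after 14 factors)
= 168377826559400929

168377826559400929


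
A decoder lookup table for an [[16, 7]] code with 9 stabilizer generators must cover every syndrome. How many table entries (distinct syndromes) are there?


Each stabilizer generator gives a binary (+1 or -1) measurement outcome.
With 9 independent generators:
Total syndromes = 2^9
= 512

512


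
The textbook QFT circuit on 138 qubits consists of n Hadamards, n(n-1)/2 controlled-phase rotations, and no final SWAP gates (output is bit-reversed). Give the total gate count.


Hadamard gates: 138
Controlled rotations: n*(n-1)/2 = 138*137/2 = 9453
SWAP gates: 0 (omitted)
Total = 138 + 9453
= 9591

9591


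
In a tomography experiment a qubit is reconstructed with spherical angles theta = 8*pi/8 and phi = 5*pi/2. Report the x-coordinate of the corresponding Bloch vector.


theta = 3.1416, phi = 7.8540
r_x = sin(theta)*cos(phi) = 0.0000 * 0.0000
r_x = 0.0000

0.0000


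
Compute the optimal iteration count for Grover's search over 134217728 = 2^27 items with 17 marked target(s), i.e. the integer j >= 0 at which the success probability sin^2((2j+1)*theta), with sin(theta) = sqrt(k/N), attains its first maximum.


After j Grover iterations the success probability is P(j) = sin^2((2j+1)*theta), where sin(theta) = sqrt(k/N).
N = 2^27 = 134217728, k = 17
sin(theta) = sqrt(k/N) = 0.00035589306
theta = arcsin(sqrt(k/N)) = 0.0003558930675 rad
P(j) reaches its first maximum when (2j+1)*theta is as close as possible to pi/2, i.e. j = round(pi/(4*theta) - 1/2).
pi/(4*theta) - 1/2 = 2206.3375
(For comparison, the common estimate pi/4 * sqrt(N/k) = 2206.8375; the exact maximiser is used here.)
Optimal iterations = 2206

2206


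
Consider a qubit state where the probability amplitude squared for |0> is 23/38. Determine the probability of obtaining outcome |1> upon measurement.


|alpha|^2 = 23/38 = 0.6053
|beta|^2 = 1 - 23/38 = 15/38 = 0.3947
P(|1>) = |beta|^2 = 0.3947

0.3947


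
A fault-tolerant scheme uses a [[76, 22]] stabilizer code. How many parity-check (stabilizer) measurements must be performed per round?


For an [[n,k]] stabilizer code:
Number of stabilizer generators = n - k
= 76 - 22
= 54

54


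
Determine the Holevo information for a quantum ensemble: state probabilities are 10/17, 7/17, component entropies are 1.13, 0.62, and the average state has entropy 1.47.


chi = S(rho) - sum_i p_i * S(rho_i)
Weighted entropy = 10/17 * 1.13 + 7/17 * 0.62
= 0.9200
chi = 1.47 - 0.9200
= 0.5500

0.5500


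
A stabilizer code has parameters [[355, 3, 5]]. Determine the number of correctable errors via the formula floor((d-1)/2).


Code parameters: [[355, 3, 5]], distance d = 5.
Number of correctable errors = floor((d-1)/2)
= floor((5 - 1)/2)
= floor(4/2)
= 2

2


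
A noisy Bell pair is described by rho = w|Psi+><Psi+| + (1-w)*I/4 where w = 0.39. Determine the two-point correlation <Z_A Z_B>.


|Psi+> = (|01> + |10>)/sqrt(2)
For the pure Bell state, <Z_A Z_B> = -1 (Bell-state Pauli correlator).
The maximally-mixed part I/4 has tr(I/4 * P tensor P) = 0 for any traceless Pauli P.
So <Z_A Z_B>_rho = w * (-1) + (1 - w) * 0
= 0.39 * (-1)
= -0.3900

-0.3900


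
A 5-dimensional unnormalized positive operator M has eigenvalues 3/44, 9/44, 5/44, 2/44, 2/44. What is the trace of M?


tr(M) = sum of eigenvalues
= 3/44 + 9/44 + 5/44 + 2/44 + 2/44
= 21/44
= 0.4773

0.4773


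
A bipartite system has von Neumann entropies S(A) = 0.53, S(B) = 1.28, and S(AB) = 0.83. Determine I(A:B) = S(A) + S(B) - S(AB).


I(A:B) = S(A) + S(B) - S(AB)
= 0.53 + 1.28 - 0.83
= 0.9800

0.9800


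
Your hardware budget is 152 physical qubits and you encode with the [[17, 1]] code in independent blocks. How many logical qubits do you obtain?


Each code block uses 17 physical qubits for 1 logical qubit(s).
Number of complete blocks = floor(152 / 17) = 8
Logical qubits = 8 * 1
= 8

8


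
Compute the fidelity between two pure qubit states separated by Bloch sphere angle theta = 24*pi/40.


For states separated by angle theta on Bloch sphere:
F = cos^2(theta/2)
theta = 24*pi/40 = 1.8850
theta/2 = 0.9425
cos(theta/2) = 0.5878
F = 0.3455

0.3455


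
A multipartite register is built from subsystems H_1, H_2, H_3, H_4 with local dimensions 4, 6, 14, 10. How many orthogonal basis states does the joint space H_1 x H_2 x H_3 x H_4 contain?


dim(H_1 x H_2 x H_3 x H_4) = 4 * 6 * 14 * 10
= 24 * 14 * 10
= 336 * 10
= 3360

3360


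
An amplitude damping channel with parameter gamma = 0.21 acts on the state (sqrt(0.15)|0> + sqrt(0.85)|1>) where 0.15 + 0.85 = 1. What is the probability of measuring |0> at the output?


For amplitude damping with parameter gamma on state sqrt(a)|0> + sqrt(b)|1>:
alpha^2 = 0.15, beta^2 = 0.85
P(|0>) = alpha^2 + gamma * beta^2
= 0.15 + 0.21 * 0.85
= 0.15 + 0.1785
= 0.3285

0.3285


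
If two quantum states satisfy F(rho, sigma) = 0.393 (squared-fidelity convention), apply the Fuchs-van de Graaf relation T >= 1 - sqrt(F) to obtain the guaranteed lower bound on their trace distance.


Fuchs-van de Graaf (squared-fidelity convention): 1 - sqrt(F) <= T <= sqrt(1 - F).
Lower bound: T >= 1 - sqrt(F)
sqrt(F) = sqrt(0.393) = 0.6269
T >= 1 - 0.6269
T >= 0.3731

0.3731


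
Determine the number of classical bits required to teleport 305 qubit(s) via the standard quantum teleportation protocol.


Quantum teleportation requires 2 classical bits per qubit teleported.
305 qubit(s) -> 2 * 305 = 610 classical bits

610


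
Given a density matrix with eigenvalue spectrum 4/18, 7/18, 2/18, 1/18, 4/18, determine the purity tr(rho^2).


tr(rho^2) = sum of eigenvalues squared
= (4/18)^2 + (7/18)^2 + (2/18)^2 + (1/18)^2 + (4/18)^2
= (16 + 49 + 4 + 1 + 16) / 324
= 86/324
= 0.2654

0.2654


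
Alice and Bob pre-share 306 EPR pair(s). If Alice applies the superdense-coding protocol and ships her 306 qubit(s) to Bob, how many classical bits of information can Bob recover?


Superdense coding allows 2 classical bits per shared entangled pair.
306 pair(s) -> 2 * 306 = 612 classical bits

612


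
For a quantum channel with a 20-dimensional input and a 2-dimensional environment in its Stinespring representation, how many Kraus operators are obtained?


Tracing out the environment in an orthonormal basis {|i>_E} gives Kraus operators K_i = <i|_E U |0>_E.
Number of Kraus operators = dim(H_env) = d_env
= 2

2


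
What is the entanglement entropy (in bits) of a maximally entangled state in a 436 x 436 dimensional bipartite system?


For a maximally entangled state in d x d:
S = log2(d) = log2(436)
= 8.7682

8.7682


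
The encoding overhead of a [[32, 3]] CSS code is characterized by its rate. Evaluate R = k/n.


Code rate R = k/n
= 3/32
= 0.0938

0.0938


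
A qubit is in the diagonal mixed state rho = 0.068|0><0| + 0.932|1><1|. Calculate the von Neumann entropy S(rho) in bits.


S = -p*log2(p) - (1-p)*log2(1-p)
p = 0.0680, 1-p = 0.9320
= -0.0680 * log2(0.0680) - 0.9320 * log2(0.9320)
= -(-0.2637) - (-0.0947)
= 0.3584

0.3584


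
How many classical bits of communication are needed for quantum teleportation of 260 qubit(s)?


Quantum teleportation requires 2 classical bits per qubit teleported.
260 qubit(s) -> 2 * 260 = 520 classical bits

520


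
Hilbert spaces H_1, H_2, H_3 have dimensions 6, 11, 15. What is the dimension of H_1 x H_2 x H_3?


dim(H_1 x H_2 x H_3) = 6 * 11 * 15
= 66 * 15
= 990

990


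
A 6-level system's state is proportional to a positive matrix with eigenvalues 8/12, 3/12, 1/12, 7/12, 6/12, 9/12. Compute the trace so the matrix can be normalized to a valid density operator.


tr(M) = sum of eigenvalues
= 8/12 + 3/12 + 1/12 + 7/12 + 6/12 + 9/12
= 34/12
= 2.8333

2.8333


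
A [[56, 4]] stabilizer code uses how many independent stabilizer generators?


For an [[n,k]] stabilizer code:
Number of stabilizer generators = n - k
= 56 - 4
= 52

52


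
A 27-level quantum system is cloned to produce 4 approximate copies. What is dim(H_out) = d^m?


Output space = H^(tensor 4) where dim(H) = 27
dim = 27^4
= 729 (after 2 factors)
= 19683 (after 3 factors)
= 531441 (after 4 factors)
= 531441

531441


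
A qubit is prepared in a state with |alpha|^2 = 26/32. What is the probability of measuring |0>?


|alpha|^2 = 26/32 = 0.8125
|beta|^2 = 1 - 26/32 = 6/32 = 0.1875
P(|0>) = |alpha|^2 = 0.8125

0.8125


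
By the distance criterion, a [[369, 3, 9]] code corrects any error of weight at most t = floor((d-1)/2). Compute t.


Code parameters: [[369, 3, 9]], distance d = 9.
Number of correctable errors = floor((d-1)/2)
= floor((9 - 1)/2)
= floor(8/2)
= 4

4


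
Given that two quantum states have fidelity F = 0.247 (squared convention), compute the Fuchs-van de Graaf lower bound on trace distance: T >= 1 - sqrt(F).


Fuchs-van de Graaf (squared-fidelity convention): 1 - sqrt(F) <= T <= sqrt(1 - F).
Lower bound: T >= 1 - sqrt(F)
sqrt(F) = sqrt(0.247) = 0.4970
T >= 1 - 0.4970
T >= 0.5030

0.5030


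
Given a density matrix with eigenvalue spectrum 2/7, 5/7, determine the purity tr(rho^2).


tr(rho^2) = sum of eigenvalues squared
= (2/7)^2 + (5/7)^2
= (4 + 25) / 49
= 29/49
= 0.5918

0.5918


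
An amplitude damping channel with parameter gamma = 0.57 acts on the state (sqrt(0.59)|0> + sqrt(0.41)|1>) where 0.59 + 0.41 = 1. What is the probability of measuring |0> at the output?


For amplitude damping with parameter gamma on state sqrt(a)|0> + sqrt(b)|1>:
alpha^2 = 0.59, beta^2 = 0.41
P(|0>) = alpha^2 + gamma * beta^2
= 0.59 + 0.57 * 0.41
= 0.59 + 0.2337
= 0.8237

0.8237


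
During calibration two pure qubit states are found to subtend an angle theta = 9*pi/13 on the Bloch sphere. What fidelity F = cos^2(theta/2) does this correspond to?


For states separated by angle theta on Bloch sphere:
F = cos^2(theta/2)
theta = 9*pi/13 = 2.1749
theta/2 = 1.0875
cos(theta/2) = 0.4647
F = 0.2160

0.2160


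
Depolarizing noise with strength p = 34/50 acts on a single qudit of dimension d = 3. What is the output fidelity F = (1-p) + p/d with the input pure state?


F = (1-p) + p/d
= (1 - 0.6800) + 0.6800/3
= 0.3200 + 0.2267
= 0.5467

0.5467


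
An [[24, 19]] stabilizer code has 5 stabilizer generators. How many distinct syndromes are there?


Each stabilizer generator gives a binary (+1 or -1) measurement outcome.
With 5 independent generators:
Total syndromes = 2^5
= 32

32


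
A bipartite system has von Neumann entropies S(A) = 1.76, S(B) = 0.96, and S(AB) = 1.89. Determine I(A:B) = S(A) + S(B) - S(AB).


I(A:B) = S(A) + S(B) - S(AB)
= 1.76 + 0.96 - 1.89
= 0.8300

0.8300


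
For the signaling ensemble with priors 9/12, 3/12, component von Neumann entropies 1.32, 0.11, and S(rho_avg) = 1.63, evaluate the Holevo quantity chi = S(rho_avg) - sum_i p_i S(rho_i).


chi = S(rho) - sum_i p_i * S(rho_i)
Weighted entropy = 9/12 * 1.32 + 3/12 * 0.11
= 1.0175
chi = 1.63 - 1.0175
= 0.6125

0.6125


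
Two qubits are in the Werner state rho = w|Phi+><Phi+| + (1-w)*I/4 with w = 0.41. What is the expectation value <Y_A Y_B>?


|Phi+> = (|00> + |11>)/sqrt(2)
For the pure Bell state, <Y_A Y_B> = -1 (Bell-state Pauli correlator).
The maximally-mixed part I/4 has tr(I/4 * P tensor P) = 0 for any traceless Pauli P.
So <Y_A Y_B>_rho = w * (-1) + (1 - w) * 0
= 0.41 * (-1)
= -0.4100

-0.4100


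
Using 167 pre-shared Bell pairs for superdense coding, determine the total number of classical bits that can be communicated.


Superdense coding allows 2 classical bits per shared entangled pair.
167 pair(s) -> 2 * 167 = 334 classical bits

334


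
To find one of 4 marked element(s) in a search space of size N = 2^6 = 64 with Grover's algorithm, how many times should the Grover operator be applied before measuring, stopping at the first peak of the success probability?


After j Grover iterations the success probability is P(j) = sin^2((2j+1)*theta), where sin(theta) = sqrt(k/N).
N = 2^6 = 64, k = 4
sin(theta) = sqrt(k/N) = 0.25
theta = arcsin(sqrt(k/N)) = 0.2526802551 rad
P(j) reaches its first maximum when (2j+1)*theta is as close as possible to pi/2, i.e. j = round(pi/(4*theta) - 1/2).
pi/(4*theta) - 1/2 = 2.6083
(For comparison, the common estimate pi/4 * sqrt(N/k) = 3.1416; the exact maximiser is used here.)
Optimal iterations = 3

3


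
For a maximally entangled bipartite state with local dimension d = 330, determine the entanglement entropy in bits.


For a maximally entangled state in d x d:
S = log2(d) = log2(330)
= 8.3663

8.3663


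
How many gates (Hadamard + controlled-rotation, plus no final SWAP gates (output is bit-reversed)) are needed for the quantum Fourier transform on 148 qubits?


Hadamard gates: 148
Controlled rotations: n*(n-1)/2 = 148*147/2 = 10878
SWAP gates: 0 (omitted)
Total = 148 + 10878
= 11026

11026


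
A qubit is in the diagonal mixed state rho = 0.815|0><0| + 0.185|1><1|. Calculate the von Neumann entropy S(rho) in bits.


S = -p*log2(p) - (1-p)*log2(1-p)
p = 0.8150, 1-p = 0.1850
= -0.8150 * log2(0.8150) - 0.1850 * log2(0.1850)
= -(-0.2405) - (-0.4504)
= 0.6909

0.6909


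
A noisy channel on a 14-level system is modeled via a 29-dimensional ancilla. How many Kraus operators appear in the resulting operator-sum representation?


Tracing out the environment in an orthonormal basis {|i>_E} gives Kraus operators K_i = <i|_E U |0>_E.
Number of Kraus operators = dim(H_env) = d_env
= 29

29


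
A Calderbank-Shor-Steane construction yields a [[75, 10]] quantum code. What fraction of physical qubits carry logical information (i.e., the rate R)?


Code rate R = k/n
= 10/75
= 0.1333

0.1333


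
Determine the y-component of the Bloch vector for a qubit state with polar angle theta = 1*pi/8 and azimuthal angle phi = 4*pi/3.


theta = 0.3927, phi = 4.1888
r_y = sin(theta)*sin(phi) = 0.3827 * -0.8660
r_y = -0.3314

-0.3314


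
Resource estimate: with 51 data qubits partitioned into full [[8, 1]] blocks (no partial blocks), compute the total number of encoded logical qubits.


Each code block uses 8 physical qubits for 1 logical qubit(s).
Number of complete blocks = floor(51 / 8) = 6
Logical qubits = 6 * 1
= 6

6


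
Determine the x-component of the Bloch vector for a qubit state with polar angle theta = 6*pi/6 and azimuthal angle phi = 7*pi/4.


theta = 3.1416, phi = 5.4978
r_x = sin(theta)*cos(phi) = 0.0000 * 0.7071
r_x = 0.0000

0.0000


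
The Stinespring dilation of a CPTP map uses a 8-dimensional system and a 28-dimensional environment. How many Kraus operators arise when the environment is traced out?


Tracing out the environment in an orthonormal basis {|i>_E} gives Kraus operators K_i = <i|_E U |0>_E.
Number of Kraus operators = dim(H_env) = d_env
= 28

28


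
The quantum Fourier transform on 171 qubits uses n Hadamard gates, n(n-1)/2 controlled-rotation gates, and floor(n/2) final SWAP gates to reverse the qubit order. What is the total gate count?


Hadamard gates: 171
Controlled rotations: n*(n-1)/2 = 171*170/2 = 14535
SWAP gates: floor(n/2) = floor(171/2) = 85
Total = 171 + 14535 + 85
= 14791

14791


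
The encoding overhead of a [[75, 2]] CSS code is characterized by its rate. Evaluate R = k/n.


Code rate R = k/n
= 2/75
= 0.0267

0.0267


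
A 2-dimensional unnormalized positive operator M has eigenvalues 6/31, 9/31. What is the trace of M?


tr(M) = sum of eigenvalues
= 6/31 + 9/31
= 15/31
= 0.4839

0.4839


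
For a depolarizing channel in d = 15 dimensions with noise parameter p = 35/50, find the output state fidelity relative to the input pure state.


F = (1-p) + p/d
= (1 - 0.7000) + 0.7000/15
= 0.3000 + 0.0467
= 0.3467

0.3467


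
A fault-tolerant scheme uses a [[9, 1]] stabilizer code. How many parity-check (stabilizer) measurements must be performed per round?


For an [[n,k]] stabilizer code:
Number of stabilizer generators = n - k
= 9 - 1
= 8

8


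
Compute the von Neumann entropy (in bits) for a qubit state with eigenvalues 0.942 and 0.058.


S = -p*log2(p) - (1-p)*log2(1-p)
p = 0.9420, 1-p = 0.0580
= -0.9420 * log2(0.9420) - 0.0580 * log2(0.0580)
= -(-0.0812) - (-0.2383)
= 0.3195

0.3195


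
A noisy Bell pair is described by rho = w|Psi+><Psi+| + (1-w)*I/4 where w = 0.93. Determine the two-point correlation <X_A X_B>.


|Psi+> = (|01> + |10>)/sqrt(2)
For the pure Bell state, <X_A X_B> = +1 (Bell-state Pauli correlator).
The maximally-mixed part I/4 has tr(I/4 * P tensor P) = 0 for any traceless Pauli P.
So <X_A X_B>_rho = w * (+1) + (1 - w) * 0
= 0.93 * (+1)
= 0.9300

0.9300


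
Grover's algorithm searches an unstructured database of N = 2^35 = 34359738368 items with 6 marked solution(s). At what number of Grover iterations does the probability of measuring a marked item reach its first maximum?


After j Grover iterations the success probability is P(j) = sin^2((2j+1)*theta), where sin(theta) = sqrt(k/N).
N = 2^35 = 34359738368, k = 6
sin(theta) = sqrt(k/N) = 1.321449896e-05
theta = arcsin(sqrt(k/N)) = 1.321449896e-05 rad
P(j) reaches its first maximum when (2j+1)*theta is as close as possible to pi/2, i.e. j = round(pi/(4*theta) - 1/2).
pi/(4*theta) - 1/2 = 59434.0776
(For comparison, the common estimate pi/4 * sqrt(N/k) = 59434.5776; the exact maximiser is used here.)
Optimal iterations = 59434

59434


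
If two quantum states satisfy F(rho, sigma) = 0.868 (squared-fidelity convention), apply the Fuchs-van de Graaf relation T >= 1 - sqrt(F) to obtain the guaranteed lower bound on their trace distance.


Fuchs-van de Graaf (squared-fidelity convention): 1 - sqrt(F) <= T <= sqrt(1 - F).
Lower bound: T >= 1 - sqrt(F)
sqrt(F) = sqrt(0.868) = 0.9317
T >= 1 - 0.9317
T >= 0.0683

0.0683


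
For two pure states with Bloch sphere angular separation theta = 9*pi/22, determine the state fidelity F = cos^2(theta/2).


For states separated by angle theta on Bloch sphere:
F = cos^2(theta/2)
theta = 9*pi/22 = 1.2852
theta/2 = 0.6426
cos(theta/2) = 0.8005
F = 0.6409

0.6409


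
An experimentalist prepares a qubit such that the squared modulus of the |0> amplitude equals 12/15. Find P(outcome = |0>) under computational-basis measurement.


|alpha|^2 = 12/15 = 0.8000
|beta|^2 = 1 - 12/15 = 3/15 = 0.2000
P(|0>) = |alpha|^2 = 0.8000

0.8000


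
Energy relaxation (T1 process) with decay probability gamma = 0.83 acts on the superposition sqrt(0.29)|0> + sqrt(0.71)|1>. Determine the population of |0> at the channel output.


For amplitude damping with parameter gamma on state sqrt(a)|0> + sqrt(b)|1>:
alpha^2 = 0.29, beta^2 = 0.71
P(|0>) = alpha^2 + gamma * beta^2
= 0.29 + 0.83 * 0.71
= 0.29 + 0.5893
= 0.8793

0.8793


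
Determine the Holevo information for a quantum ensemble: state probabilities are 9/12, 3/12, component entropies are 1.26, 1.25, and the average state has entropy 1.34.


chi = S(rho) - sum_i p_i * S(rho_i)
Weighted entropy = 9/12 * 1.26 + 3/12 * 1.25
= 1.2575
chi = 1.34 - 1.2575
= 0.0825

0.0825


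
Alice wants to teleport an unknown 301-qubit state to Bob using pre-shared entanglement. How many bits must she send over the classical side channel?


Quantum teleportation requires 2 classical bits per qubit teleported.
301 qubit(s) -> 2 * 301 = 602 classical bits

602


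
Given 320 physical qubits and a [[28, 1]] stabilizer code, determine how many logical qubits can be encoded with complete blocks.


Each code block uses 28 physical qubits for 1 logical qubit(s).
Number of complete blocks = floor(320 / 28) = 11
Logical qubits = 11 * 1
= 11

11


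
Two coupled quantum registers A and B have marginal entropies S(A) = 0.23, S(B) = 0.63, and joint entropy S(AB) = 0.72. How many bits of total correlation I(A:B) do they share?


I(A:B) = S(A) + S(B) - S(AB)
= 0.23 + 0.63 - 0.72
= 0.1400

0.1400


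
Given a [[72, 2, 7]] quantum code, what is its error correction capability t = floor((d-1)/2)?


Code parameters: [[72, 2, 7]], distance d = 7.
Number of correctable errors = floor((d-1)/2)
= floor((7 - 1)/2)
= floor(6/2)
= 3

3


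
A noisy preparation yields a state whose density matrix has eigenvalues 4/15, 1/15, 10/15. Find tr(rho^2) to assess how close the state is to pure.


tr(rho^2) = sum of eigenvalues squared
= (4/15)^2 + (1/15)^2 + (10/15)^2
= (16 + 1 + 100) / 225
= 117/225
= 0.5200

0.5200


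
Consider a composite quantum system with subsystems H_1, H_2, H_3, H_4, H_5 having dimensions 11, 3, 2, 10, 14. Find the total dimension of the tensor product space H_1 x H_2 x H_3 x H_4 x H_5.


dim(H_1 x H_2 x H_3 x H_4 x H_5) = 11 * 3 * 2 * 10 * 14
= 33 * 2 * 10 * 14
= 66 * 10 * 14
= 660 * 14
= 9240

9240


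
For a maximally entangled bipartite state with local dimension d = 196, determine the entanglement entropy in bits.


For a maximally entangled state in d x d:
S = log2(d) = log2(196)
= 7.6147

7.6147


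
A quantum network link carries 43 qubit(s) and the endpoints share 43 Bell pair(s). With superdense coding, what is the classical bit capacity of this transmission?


Superdense coding allows 2 classical bits per shared entangled pair.
43 pair(s) -> 2 * 43 = 86 classical bits

86


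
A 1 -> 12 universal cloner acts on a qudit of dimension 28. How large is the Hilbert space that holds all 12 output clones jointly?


Output space = H^(tensor 12) where dim(H) = 28
dim = 28^12
= 784 (after 2 factors)
= 21952 (after 3 factors)
= 614656 (after 4 factors)
= 17210368 (after 5 factors)
= 481890304 (after 6 factors)
= 13492928512 (after 7 factors)
= 377801998336 (after 8 factors)
= 10578455953408 (after 9 factors)
= 296196766695424 (after 10 factors)
= 8293509467471872 (after 11 factors)
= 232218265089212416 (after 12 factors)
= 232218265089212416

232218265089212416


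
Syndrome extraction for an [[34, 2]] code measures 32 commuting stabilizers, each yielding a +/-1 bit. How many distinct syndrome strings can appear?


Each stabilizer generator gives a binary (+1 or -1) measurement outcome.
With 32 independent generators:
Total syndromes = 2^32
= 4294967296

4294967296


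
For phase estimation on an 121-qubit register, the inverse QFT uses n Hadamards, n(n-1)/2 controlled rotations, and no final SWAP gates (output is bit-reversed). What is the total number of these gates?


Hadamard gates: 121
Controlled rotations: n*(n-1)/2 = 121*120/2 = 7260
SWAP gates: 0 (omitted)
Total = 121 + 7260
= 7381

7381


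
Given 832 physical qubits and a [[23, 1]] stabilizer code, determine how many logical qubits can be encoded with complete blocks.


Each code block uses 23 physical qubits for 1 logical qubit(s).
Number of complete blocks = floor(832 / 23) = 36
Logical qubits = 36 * 1
= 36

36


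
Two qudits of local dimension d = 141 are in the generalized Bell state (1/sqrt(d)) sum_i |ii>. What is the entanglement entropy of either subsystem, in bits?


For a maximally entangled state in d x d:
S = log2(d) = log2(141)
= 7.1396

7.1396


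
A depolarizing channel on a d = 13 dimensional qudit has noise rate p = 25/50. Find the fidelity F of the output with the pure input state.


F = (1-p) + p/d
= (1 - 0.5000) + 0.5000/13
= 0.5000 + 0.0385
= 0.5385

0.5385


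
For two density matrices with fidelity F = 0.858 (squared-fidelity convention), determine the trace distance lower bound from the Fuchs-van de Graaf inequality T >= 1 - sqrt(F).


Fuchs-van de Graaf (squared-fidelity convention): 1 - sqrt(F) <= T <= sqrt(1 - F).
Lower bound: T >= 1 - sqrt(F)
sqrt(F) = sqrt(0.858) = 0.9263
T >= 1 - 0.9263
T >= 0.0737

0.0737


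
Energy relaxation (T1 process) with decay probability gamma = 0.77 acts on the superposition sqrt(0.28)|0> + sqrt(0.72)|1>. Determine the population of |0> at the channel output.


For amplitude damping with parameter gamma on state sqrt(a)|0> + sqrt(b)|1>:
alpha^2 = 0.28, beta^2 = 0.72
P(|0>) = alpha^2 + gamma * beta^2
= 0.28 + 0.77 * 0.72
= 0.28 + 0.5544
= 0.8344

0.8344


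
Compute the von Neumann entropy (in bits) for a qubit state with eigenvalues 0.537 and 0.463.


S = -p*log2(p) - (1-p)*log2(1-p)
p = 0.5370, 1-p = 0.4630
= -0.5370 * log2(0.5370) - 0.4630 * log2(0.4630)
= -(-0.4817) - (-0.5144)
= 0.9960

0.9960


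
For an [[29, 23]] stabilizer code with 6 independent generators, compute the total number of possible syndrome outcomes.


Each stabilizer generator gives a binary (+1 or -1) measurement outcome.
With 6 independent generators:
Total syndromes = 2^6
= 64

64


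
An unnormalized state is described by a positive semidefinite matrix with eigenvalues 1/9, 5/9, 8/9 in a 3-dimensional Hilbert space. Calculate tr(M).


tr(M) = sum of eigenvalues
= 1/9 + 5/9 + 8/9
= 14/9
= 1.5556

1.5556


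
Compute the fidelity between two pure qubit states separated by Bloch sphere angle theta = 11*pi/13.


For states separated by angle theta on Bloch sphere:
F = cos^2(theta/2)
theta = 11*pi/13 = 2.6583
theta/2 = 1.3291
cos(theta/2) = 0.2393
F = 0.0573

0.0573


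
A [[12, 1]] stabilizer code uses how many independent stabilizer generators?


For an [[n,k]] stabilizer code:
Number of stabilizer generators = n - k
= 12 - 1
= 11

11


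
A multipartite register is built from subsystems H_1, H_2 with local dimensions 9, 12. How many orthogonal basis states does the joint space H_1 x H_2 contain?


dim(H_1 x H_2) = 9 * 12
= 108

108


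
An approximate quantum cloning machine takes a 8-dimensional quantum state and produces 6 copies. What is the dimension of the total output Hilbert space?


Output space = H^(tensor 6) where dim(H) = 8
dim = 8^6
= 64 (after 2 factors)
= 512 (after 3 factors)
= 4096 (after 4 factors)
= 32768 (after 5 factors)
= 262144 (after 6 factors)
= 262144

262144


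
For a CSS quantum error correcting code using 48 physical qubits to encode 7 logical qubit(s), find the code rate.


Code rate R = k/n
= 7/48
= 0.1458

0.1458


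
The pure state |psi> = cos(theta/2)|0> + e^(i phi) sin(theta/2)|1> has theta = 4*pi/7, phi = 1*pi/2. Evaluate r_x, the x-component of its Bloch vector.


theta = 1.7952, phi = 1.5708
r_x = sin(theta)*cos(phi) = 0.9749 * 0.0000
r_x = 0.0000

0.0000


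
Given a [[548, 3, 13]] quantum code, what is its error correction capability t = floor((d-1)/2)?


Code parameters: [[548, 3, 13]], distance d = 13.
Number of correctable errors = floor((d-1)/2)
= floor((13 - 1)/2)
= floor(12/2)
= 6

6


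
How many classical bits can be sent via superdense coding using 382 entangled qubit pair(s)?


Superdense coding allows 2 classical bits per shared entangled pair.
382 pair(s) -> 2 * 382 = 764 classical bits

764


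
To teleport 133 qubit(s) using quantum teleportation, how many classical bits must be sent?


Quantum teleportation requires 2 classical bits per qubit teleported.
133 qubit(s) -> 2 * 133 = 266 classical bits

266


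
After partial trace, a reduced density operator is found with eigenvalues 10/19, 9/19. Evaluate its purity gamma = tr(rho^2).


tr(rho^2) = sum of eigenvalues squared
= (10/19)^2 + (9/19)^2
= (100 + 81) / 361
= 181/361
= 0.5014

0.5014


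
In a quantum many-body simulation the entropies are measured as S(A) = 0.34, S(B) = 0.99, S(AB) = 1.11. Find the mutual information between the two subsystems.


I(A:B) = S(A) + S(B) - S(AB)
= 0.34 + 0.99 - 1.11
= 0.2200

0.2200


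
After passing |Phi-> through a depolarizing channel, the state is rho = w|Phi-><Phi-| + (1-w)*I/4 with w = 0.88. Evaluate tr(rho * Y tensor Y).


|Phi-> = (|00> - |11>)/sqrt(2)
For the pure Bell state, <Y_A Y_B> = +1 (Bell-state Pauli correlator).
The maximally-mixed part I/4 has tr(I/4 * P tensor P) = 0 for any traceless Pauli P.
So <Y_A Y_B>_rho = w * (+1) + (1 - w) * 0
= 0.88 * (+1)
= 0.8800

0.8800


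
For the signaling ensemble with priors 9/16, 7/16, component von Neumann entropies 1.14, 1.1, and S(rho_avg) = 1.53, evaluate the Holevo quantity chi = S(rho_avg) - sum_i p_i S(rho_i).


chi = S(rho) - sum_i p_i * S(rho_i)
Weighted entropy = 9/16 * 1.14 + 7/16 * 1.1
= 1.1225
chi = 1.53 - 1.1225
= 0.4075

0.4075


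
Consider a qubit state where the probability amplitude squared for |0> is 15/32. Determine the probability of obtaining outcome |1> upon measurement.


|alpha|^2 = 15/32 = 0.4688
|beta|^2 = 1 - 15/32 = 17/32 = 0.5312
P(|1>) = |beta|^2 = 0.5312

0.5312


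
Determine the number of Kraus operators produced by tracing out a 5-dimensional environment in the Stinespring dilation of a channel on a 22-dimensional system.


Tracing out the environment in an orthonormal basis {|i>_E} gives Kraus operators K_i = <i|_E U |0>_E.
Number of Kraus operators = dim(H_env) = d_env
= 5

5


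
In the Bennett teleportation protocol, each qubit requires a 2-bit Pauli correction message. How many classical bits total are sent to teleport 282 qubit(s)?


Quantum teleportation requires 2 classical bits per qubit teleported.
282 qubit(s) -> 2 * 282 = 564 classical bits

564


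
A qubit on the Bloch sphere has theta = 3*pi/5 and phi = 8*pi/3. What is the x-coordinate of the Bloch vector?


theta = 1.8850, phi = 8.3776
r_x = sin(theta)*cos(phi) = 0.9511 * -0.5000
r_x = -0.4755

-0.4755


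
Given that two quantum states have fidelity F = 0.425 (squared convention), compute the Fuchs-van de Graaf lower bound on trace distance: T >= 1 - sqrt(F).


Fuchs-van de Graaf (squared-fidelity convention): 1 - sqrt(F) <= T <= sqrt(1 - F).
Lower bound: T >= 1 - sqrt(F)
sqrt(F) = sqrt(0.425) = 0.6519
T >= 1 - 0.6519
T >= 0.3481

0.3481


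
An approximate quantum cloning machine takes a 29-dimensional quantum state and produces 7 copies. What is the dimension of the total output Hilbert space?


Output space = H^(tensor 7) where dim(H) = 29
dim = 29^7
= 841 (after 2 factors)
= 24389 (after 3 factors)
= 707281 (after 4 factors)
= 20511149 (after 5 factors)
= 594823321 (after 6 factors)
= 17249876309 (after 7 factors)
= 17249876309

17249876309
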